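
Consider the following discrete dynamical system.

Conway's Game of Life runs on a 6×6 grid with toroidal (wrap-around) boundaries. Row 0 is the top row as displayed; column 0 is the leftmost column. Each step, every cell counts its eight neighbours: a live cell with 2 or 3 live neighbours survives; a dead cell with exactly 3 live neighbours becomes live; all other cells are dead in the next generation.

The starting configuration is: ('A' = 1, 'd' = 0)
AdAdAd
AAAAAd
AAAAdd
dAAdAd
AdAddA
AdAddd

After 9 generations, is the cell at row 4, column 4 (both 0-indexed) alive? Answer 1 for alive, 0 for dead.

0

k=0  AdAdAd
AAAAAd
AAAAdd
dAAdAd
AdAddA
AdAddd
k=1  AdddAd
ddddAd
dddddd
ddddAd
AdAddA
AdAddd
k=2  dAdAdd
dddddA
dddddd
dddddA
AddAdA
AddAdd
k=3  AdAdAd
dddddd
dddddd
AdddAA
AddddA
AAdAdA
k=4  AdAAAd
dddddd
dddddA
AdddAd
dddddd
ddAAdd
k=5  dAAdAd
dddAAA
dddddA
dddddA
dddAdd
dAAdAd
k=6  AAdddd
AdAAdA
AddddA
ddddAd
ddAAAd
dAddAd
k=7  dddAAd
ddAdAd
AAdAdd
ddddAd
ddAdAA
AAddAA
k=8  AAAddd
dAAdAA
dAAAAA
AAAdAd
dAdddd
AAAddd
k=9  dddddd
dddddd
dddddd
ddddAd
dddAdA
dddddd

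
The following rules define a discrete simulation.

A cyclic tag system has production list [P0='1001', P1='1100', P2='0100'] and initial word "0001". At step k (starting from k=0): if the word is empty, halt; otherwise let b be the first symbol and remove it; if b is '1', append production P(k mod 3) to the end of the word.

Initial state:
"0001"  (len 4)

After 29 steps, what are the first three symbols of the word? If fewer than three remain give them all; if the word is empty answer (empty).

k=0  "0001"  (len 4)
k=1  "001"  (len 3)
k=2  "01"  (len 2)
k=3  "1"  (len 1)
k=4  "1001"  (len 4)
k=5  "0011100"  (len 7)
k=6  "011100"  (len 6)
k=7  "11100"  (len 5)
k=8  "11001100"  (len 8)
k=9  "10011000100"  (len 11)
k=10  "00110001001001"  (len 14)
k=11  "0110001001001"  (len 13)
k=12  "110001001001"  (len 12)
k=13  "100010010011001"  (len 15)
k=14  "000100100110011100"  (len 18)
k=15  "00100100110011100"  (len 17)
k=16  "0100100110011100"  (len 16)
k=17  "100100110011100"  (len 15)
k=18  "001001100111000100"  (len 18)
k=19  "01001100111000100"  (len 17)
k=20  "1001100111000100"  (len 16)
k=21  "0011001110001000100"  (len 19)
k=22  "011001110001000100"  (len 18)
k=23  "11001110001000100"  (len 17)
k=24  "10011100010001000100"  (len 20)
k=25  "00111000100010001001001"  (len 23)
k=26  "0111000100010001001001"  (len 22)
k=27  "111000100010001001001"  (len 21)
k=28  "110001000100010010011001"  (len 24)
k=29  "100010001000100100110011100"  (len 27)

100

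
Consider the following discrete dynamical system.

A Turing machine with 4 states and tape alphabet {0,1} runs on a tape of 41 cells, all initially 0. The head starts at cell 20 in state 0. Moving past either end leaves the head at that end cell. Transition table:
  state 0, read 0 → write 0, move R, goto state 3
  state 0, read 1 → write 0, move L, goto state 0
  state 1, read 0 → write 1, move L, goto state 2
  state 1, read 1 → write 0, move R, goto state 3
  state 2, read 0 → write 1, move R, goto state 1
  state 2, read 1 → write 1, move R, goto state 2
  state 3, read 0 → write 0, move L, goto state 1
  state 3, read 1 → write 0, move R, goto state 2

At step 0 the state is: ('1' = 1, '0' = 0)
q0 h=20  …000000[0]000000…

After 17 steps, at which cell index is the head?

25

[0] q0 h=20  …000000[0]000000…
[1] q3 h=21  …000000[0]000000…
[2] q1 h=20  …000000[0]000000…
[3] q2 h=19  …000000[0]100000…
[4] q1 h=20  …000001[1]000000…
[5] q3 h=21  …000010[0]000000…
[6] q1 h=20  …000001[0]000000…
[7] q2 h=19  …000000[1]100000…
[8] q2 h=20  …000001[1]000000…
[9] q2 h=21  …000011[0]000000…
[10] q1 h=22  …000111[0]000000…
[11] q2 h=21  …000011[1]100000…
[12] q2 h=22  …000111[1]000000…
[13] q2 h=23  …001111[0]000000…
[14] q1 h=24  …011111[0]000000…
[15] q2 h=23  …001111[1]100000…
[16] q2 h=24  …011111[1]000000…
[17] q2 h=25  …111111[0]000000…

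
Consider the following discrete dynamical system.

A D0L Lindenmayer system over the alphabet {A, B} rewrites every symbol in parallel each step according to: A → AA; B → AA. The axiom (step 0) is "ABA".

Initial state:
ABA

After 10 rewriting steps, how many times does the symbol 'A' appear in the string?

0) ABA
1) AAAAAA
2) AAAAAAAAAAAA
3) AAAAAAAAAAAAAAAAAAAAAAAA
4) AAAAAAAAAAAAAAAAAAAAAAAAAAAAAAAAAAAAAAAAAAAAAAAA
5) AAAAAAAAAAAAAAAAAAAAAAAAAAAAAAAAAAAAAAAAAAAAAAAAAAAAAAAAAAAAAAAAAAAAAAAAAAAAAAAAAAAAAAAAAAAAAAAA
6) AAAAAAAAAAAAAAAAAAAAAAAAAAAAAAAAAAAAAAAAAAAAAAAAAAAAAAAAAA…AAAAAAAAAAAAAAAAAAAAAAAAAAAAAAAAAAAAAAAAAAAAAAAAAAAAAAAAAA  (len 192)
7) AAAAAAAAAAAAAAAAAAAAAAAAAAAAAAAAAAAAAAAAAAAAAAAAAAAAAAAAAA…AAAAAAAAAAAAAAAAAAAAAAAAAAAAAAAAAAAAAAAAAAAAAAAAAAAAAAAAAA  (len 384)
8) AAAAAAAAAAAAAAAAAAAAAAAAAAAAAAAAAAAAAAAAAAAAAAAAAAAAAAAAAA…AAAAAAAAAAAAAAAAAAAAAAAAAAAAAAAAAAAAAAAAAAAAAAAAAAAAAAAAAA  (len 768)
9) AAAAAAAAAAAAAAAAAAAAAAAAAAAAAAAAAAAAAAAAAAAAAAAAAAAAAAAAAA…AAAAAAAAAAAAAAAAAAAAAAAAAAAAAAAAAAAAAAAAAAAAAAAAAAAAAAAAAA  (len 1536)
10) AAAAAAAAAAAAAAAAAAAAAAAAAAAAAAAAAAAAAAAAAAAAAAAAAAAAAAAAAA…AAAAAAAAAAAAAAAAAAAAAAAAAAAAAAAAAAAAAAAAAAAAAAAAAAAAAAAAAA  (len 3072)

3072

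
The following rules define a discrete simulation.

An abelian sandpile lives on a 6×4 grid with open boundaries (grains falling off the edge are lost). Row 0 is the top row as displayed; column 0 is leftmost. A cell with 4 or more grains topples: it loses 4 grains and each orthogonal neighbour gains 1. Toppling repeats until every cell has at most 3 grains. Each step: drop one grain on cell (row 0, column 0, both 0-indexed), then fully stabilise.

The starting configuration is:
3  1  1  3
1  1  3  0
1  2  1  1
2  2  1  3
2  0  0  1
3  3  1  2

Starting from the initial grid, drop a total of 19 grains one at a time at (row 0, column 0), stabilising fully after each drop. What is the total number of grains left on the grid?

step 0: 3  1  1  3
1  1  3  0
1  2  1  1
2  2  1  3
2  0  0  1
3  3  1  2
step 1: 0  2  1  3
2  1  3  0
1  2  1  1
2  2  1  3
2  0  0  1
3  3  1  2
step 2: 1  2  1  3
2  1  3  0
1  2  1  1
2  2  1  3
2  0  0  1
3  3  1  2
step 3: 2  2  1  3
2  1  3  0
1  2  1  1
2  2  1  3
2  0  0  1
3  3  1  2
step 4: 3  2  1  3
2  1  3  0
1  2  1  1
2  2  1  3
2  0  0  1
3  3  1  2
step 5: 0  3  1  3
3  1  3  0
1  2  1  1
2  2  1  3
2  0  0  1
3  3  1  2
step 6: 1  3  1  3
3  1  3  0
1  2  1  1
2  2  1  3
2  0  0  1
3  3  1  2
step 7: 2  3  1  3
3  1  3  0
1  2  1  1
2  2  1  3
2  0  0  1
3  3  1  2
step 8: 3  3  1  3
3  1  3  0
1  2  1  1
2  2  1  3
2  0  0  1
3  3  1  2
step 9: 2  0  2  3
0  3  3  0
2  2  1  1
2  2  1  3
2  0  0  1
3  3  1  2
step 10: 3  0  2  3
0  3  3  0
2  2  1  1
2  2  1  3
2  0  0  1
3  3  1  2
step 11: 0  1  2  3
1  3  3  0
2  2  1  1
2  2  1  3
2  0  0  1
3  3  1  2
step 12: 1  1  2  3
1  3  3  0
2  2  1  1
2  2  1  3
2  0  0  1
3  3  1  2
step 13: 2  1  2  3
1  3  3  0
2  2  1  1
2  2  1  3
2  0  0  1
3  3  1  2
step 14: 3  1  2  3
1  3  3  0
2  2  1  1
2  2  1  3
2  0  0  1
3  3  1  2
step 15: 0  2  2  3
2  3  3  0
2  2  1  1
2  2  1  3
2  0  0  1
3  3  1  2
step 16: 1  2  2  3
2  3  3  0
2  2  1  1
2  2  1  3
2  0  0  1
3  3  1  2
step 17: 2  2  2  3
2  3  3  0
2  2  1  1
2  2  1  3
2  0  0  1
3  3  1  2
step 18: 3  2  2  3
2  3  3  0
2  2  1  1
2  2  1  3
2  0  0  1
3  3  1  2
step 19: 0  3  2  3
3  3  3  0
2  2  1  1
2  2  1  3
2  0  0  1
3  3  1  2

43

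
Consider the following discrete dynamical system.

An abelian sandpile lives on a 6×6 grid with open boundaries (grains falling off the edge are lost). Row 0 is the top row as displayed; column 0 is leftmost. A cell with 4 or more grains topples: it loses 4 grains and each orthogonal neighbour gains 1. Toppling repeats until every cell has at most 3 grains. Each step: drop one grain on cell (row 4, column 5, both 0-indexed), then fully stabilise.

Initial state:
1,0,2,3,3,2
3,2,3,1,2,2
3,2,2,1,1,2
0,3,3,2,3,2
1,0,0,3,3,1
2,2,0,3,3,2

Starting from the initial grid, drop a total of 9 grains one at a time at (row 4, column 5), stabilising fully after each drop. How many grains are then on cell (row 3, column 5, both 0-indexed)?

2

k=0  1,0,2,3,3,2
3,2,3,1,2,2
3,2,2,1,1,2
0,3,3,2,3,2
1,0,0,3,3,1
2,2,0,3,3,2
k=1  1,0,2,3,3,2
3,2,3,1,2,2
3,2,2,1,1,2
0,3,3,2,3,2
1,0,0,3,3,2
2,2,0,3,3,2
k=2  1,0,2,3,3,2
3,2,3,1,2,2
3,2,2,1,1,2
0,3,3,2,3,2
1,0,0,3,3,3
2,2,0,3,3,2
k=3  1,0,2,3,3,2
3,2,3,1,2,2
3,3,3,2,2,3
1,0,1,1,2,0
1,1,2,2,3,3
2,2,1,1,2,0
k=4  1,0,2,3,3,2
3,2,3,1,2,2
3,3,3,2,2,3
1,0,1,1,3,1
1,1,2,3,0,1
2,2,1,1,3,1
k=5  1,0,2,3,3,2
3,2,3,1,2,2
3,3,3,2,2,3
1,0,1,1,3,1
1,1,2,3,0,2
2,2,1,1,3,1
k=6  1,0,2,3,3,2
3,2,3,1,2,2
3,3,3,2,2,3
1,0,1,1,3,1
1,1,2,3,0,3
2,2,1,1,3,1
k=7  1,0,2,3,3,2
3,2,3,1,2,2
3,3,3,2,2,3
1,0,1,1,3,2
1,1,2,3,1,0
2,2,1,1,3,2
k=8  1,0,2,3,3,2
3,2,3,1,2,2
3,3,3,2,2,3
1,0,1,1,3,2
1,1,2,3,1,1
2,2,1,1,3,2
k=9  1,0,2,3,3,2
3,2,3,1,2,2
3,3,3,2,2,3
1,0,1,1,3,2
1,1,2,3,1,2
2,2,1,1,3,2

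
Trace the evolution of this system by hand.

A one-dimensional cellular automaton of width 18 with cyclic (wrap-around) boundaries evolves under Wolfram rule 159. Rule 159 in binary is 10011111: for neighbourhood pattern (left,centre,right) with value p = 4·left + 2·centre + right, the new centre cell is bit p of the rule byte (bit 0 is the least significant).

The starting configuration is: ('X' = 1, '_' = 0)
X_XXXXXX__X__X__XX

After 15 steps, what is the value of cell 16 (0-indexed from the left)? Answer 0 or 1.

1

0) X_XXXXXX__X__X__XX
1) __XXXXX_XXXXXXXXXX
2) XXXXXX__XXXXXXXXX_
3) XXXXX_XXXXXXXXXX__
4) XXXX__XXXXXXXXX_XX
5) XXX_XXXXXXXXXX__XX
6) XX__XXXXXXXXX_XXXX
7) X_XXXXXXXXXX__XXXX
8) __XXXXXXXXX_XXXXXX
9) XXXXXXXXXX__XXXXX_
10) XXXXXXXXX_XXXXXX__
11) XXXXXXXX__XXXXX_XX
12) XXXXXXX_XXXXXX__XX
13) XXXXXX__XXXXX_XXXX
14) XXXXX_XXXXXX__XXXX
15) XXXX__XXXXX_XXXXXX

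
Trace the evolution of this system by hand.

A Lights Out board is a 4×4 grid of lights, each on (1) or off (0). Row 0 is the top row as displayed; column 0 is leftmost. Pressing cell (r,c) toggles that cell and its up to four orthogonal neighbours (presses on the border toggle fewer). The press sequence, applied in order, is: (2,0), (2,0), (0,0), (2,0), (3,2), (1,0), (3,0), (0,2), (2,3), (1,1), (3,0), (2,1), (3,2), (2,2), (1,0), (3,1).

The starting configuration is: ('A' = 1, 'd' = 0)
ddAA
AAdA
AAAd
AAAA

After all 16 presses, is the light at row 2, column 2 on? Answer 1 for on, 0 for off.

t=0: ddAA
AAdA
AAAd
AAAA
t=1: ddAA
dAdA
ddAd
dAAA
t=2: ddAA
AAdA
AAAd
AAAA
t=3: AAAA
dAdA
AAAd
AAAA
t=4: AAAA
AAdA
ddAd
dAAA
t=5: AAAA
AAdA
dddd
dddd
t=6: dAAA
dddA
Addd
dddd
t=7: dAAA
dddA
dddd
AAdd
t=8: dddd
ddAA
dddd
AAdd
t=9: dddd
ddAd
ddAA
AAdA
t=10: dAdd
AAdd
dAAA
AAdA
t=11: dAdd
AAdd
AAAA
dddA
t=12: dAdd
Addd
dddA
dAdA
t=13: dAdd
Addd
ddAA
ddAd
t=14: dAdd
AdAd
dAdd
dddd
t=15: AAdd
dAAd
AAdd
dddd
t=16: AAdd
dAAd
Addd
AAAd

0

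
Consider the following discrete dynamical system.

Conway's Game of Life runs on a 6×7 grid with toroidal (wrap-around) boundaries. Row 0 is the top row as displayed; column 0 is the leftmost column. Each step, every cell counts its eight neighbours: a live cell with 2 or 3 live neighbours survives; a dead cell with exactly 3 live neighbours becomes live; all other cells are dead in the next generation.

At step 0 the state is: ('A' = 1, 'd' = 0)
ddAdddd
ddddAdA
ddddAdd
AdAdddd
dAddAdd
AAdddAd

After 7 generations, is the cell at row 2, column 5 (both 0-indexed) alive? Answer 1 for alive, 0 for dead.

0) ddAdddd
ddddAdA
ddddAdd
AdAdddd
dAddAdd
AAdddAd
1) AAdddAA
dddAdAd
dddAdAd
dAdAddd
ddAdddA
AAAdddd
2) ddddAAd
AdAddAd
dddAddd
dddAAdd
dddAddd
ddAddAd
3) dAdAAAd
dddAdAA
ddAAddd
ddAAAdd
ddAAddd
dddAdAd
4) dddAddd
dddddAA
dddddAd
dAddAdd
ddddddd
dddddAd
5) ddddAAA
ddddAAA
ddddAAA
ddddddd
ddddddd
ddddddd
6) ddddAdA
AddAddd
ddddAdA
dddddAd
ddddddd
dddddAd
7) ddddAAA
AddAAdA
ddddAAA
dddddAd
ddddddd
dddddAd

1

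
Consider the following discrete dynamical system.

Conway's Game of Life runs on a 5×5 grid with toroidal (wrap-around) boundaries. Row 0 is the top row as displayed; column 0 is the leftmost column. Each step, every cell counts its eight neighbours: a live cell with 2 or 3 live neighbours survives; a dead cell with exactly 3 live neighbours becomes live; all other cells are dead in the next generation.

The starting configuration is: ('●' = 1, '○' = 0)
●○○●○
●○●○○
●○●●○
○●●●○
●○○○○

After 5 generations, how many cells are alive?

step 0: ●○○●○
●○●○○
●○●●○
○●●●○
●○○○○
step 1: ●○○○○
●○●○○
●○○○○
●○○●○
●○○●○
step 2: ●○○○○
●○○○●
●○○○○
●●○○○
●●○○○
step 3: ○○○○○
●●○○●
○○○○○
○○○○●
○○○○●
step 4: ○○○○●
●○○○○
○○○○●
○○○○○
○○○○○
step 5: ○○○○○
●○○○●
○○○○○
○○○○○
○○○○○

2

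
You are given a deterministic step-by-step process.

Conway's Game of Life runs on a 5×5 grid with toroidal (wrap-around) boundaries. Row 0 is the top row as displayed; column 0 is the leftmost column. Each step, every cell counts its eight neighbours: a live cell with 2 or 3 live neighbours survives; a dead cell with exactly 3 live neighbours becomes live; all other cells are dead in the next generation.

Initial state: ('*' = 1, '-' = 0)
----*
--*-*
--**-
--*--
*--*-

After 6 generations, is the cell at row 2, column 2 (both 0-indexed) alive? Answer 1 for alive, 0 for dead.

0) ----*
--*-*
--**-
--*--
*--*-
1) *---*
--*-*
-**--
-**-*
---**
2) *----
--*-*
-----
-*--*
-**--
3) *-**-
-----
*--*-
***--
-**--
4) --**-
-***-
*-*-*
*--**
----*
5) -*--*
*----
-----
-*---
*-*--
6) -*--*
*----
-----
-*---
*-*--

0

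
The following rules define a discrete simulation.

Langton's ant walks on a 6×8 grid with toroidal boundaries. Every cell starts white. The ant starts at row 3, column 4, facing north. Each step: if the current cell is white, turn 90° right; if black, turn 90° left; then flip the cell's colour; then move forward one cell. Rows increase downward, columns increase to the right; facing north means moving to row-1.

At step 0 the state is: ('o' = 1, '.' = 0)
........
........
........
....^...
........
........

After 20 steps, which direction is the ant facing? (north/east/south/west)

[0] ........
........
........
....^...
........
........
[1] ........
........
........
....o>..
........
........
[2] ........
........
........
....oo..
.....v..
........
[3] ........
........
........
....oo..
....<o..
........
[4] ........
........
........
....^o..
....oo..
........
[5] ........
........
........
...<.o..
....oo..
........
[6] ........
........
...^....
...o.o..
....oo..
........
[7] ........
........
...o>...
...o.o..
....oo..
........
[8] ........
........
...oo...
...ovo..
....oo..
........
[9] ........
........
...oo...
...<oo..
....oo..
........
[10] ........
........
...oo...
....oo..
...voo..
........
[11] ........
........
...oo...
....oo..
..<ooo..
........
[12] ........
........
...oo...
..^.oo..
..oooo..
........
[13] ........
........
...oo...
..o>oo..
..oooo..
........
[14] ........
........
...oo...
..oooo..
..ovoo..
........
[15] ........
........
...oo...
..oooo..
..o.>o..
........
[16] ........
........
...oo...
..oo^o..
..o..o..
........
[17] ........
........
...oo...
..o<.o..
..o..o..
........
[18] ........
........
...oo...
..o..o..
..ov.o..
........
[19] ........
........
...oo...
..o..o..
..<o.o..
........
[20] ........
........
...oo...
..o..o..
...o.o..
..v.....

south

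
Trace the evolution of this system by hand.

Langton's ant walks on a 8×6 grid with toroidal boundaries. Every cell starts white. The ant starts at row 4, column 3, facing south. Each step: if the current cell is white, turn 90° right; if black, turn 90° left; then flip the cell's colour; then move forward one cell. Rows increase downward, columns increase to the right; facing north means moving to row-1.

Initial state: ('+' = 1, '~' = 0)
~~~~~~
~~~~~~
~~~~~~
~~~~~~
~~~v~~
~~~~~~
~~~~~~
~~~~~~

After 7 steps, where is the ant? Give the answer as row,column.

step 0: ~~~~~~
~~~~~~
~~~~~~
~~~~~~
~~~v~~
~~~~~~
~~~~~~
~~~~~~
step 1: ~~~~~~
~~~~~~
~~~~~~
~~~~~~
~~<+~~
~~~~~~
~~~~~~
~~~~~~
step 2: ~~~~~~
~~~~~~
~~~~~~
~~^~~~
~~++~~
~~~~~~
~~~~~~
~~~~~~
step 3: ~~~~~~
~~~~~~
~~~~~~
~~+>~~
~~++~~
~~~~~~
~~~~~~
~~~~~~
step 4: ~~~~~~
~~~~~~
~~~~~~
~~++~~
~~+v~~
~~~~~~
~~~~~~
~~~~~~
step 5: ~~~~~~
~~~~~~
~~~~~~
~~++~~
~~+~>~
~~~~~~
~~~~~~
~~~~~~
step 6: ~~~~~~
~~~~~~
~~~~~~
~~++~~
~~+~+~
~~~~v~
~~~~~~
~~~~~~
step 7: ~~~~~~
~~~~~~
~~~~~~
~~++~~
~~+~+~
~~~<+~
~~~~~~
~~~~~~

5,3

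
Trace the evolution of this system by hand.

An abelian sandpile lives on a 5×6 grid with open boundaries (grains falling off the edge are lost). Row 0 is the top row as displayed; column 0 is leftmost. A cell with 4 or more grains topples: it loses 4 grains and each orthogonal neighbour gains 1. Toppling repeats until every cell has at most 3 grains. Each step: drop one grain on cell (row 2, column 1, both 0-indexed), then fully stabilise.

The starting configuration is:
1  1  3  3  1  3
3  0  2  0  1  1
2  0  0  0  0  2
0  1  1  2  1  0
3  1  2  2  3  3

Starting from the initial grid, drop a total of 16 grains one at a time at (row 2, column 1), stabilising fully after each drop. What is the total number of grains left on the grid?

53

t=0: 1  1  3  3  1  3
3  0  2  0  1  1
2  0  0  0  0  2
0  1  1  2  1  0
3  1  2  2  3  3
t=1: 1  1  3  3  1  3
3  0  2  0  1  1
2  1  0  0  0  2
0  1  1  2  1  0
3  1  2  2  3  3
t=2: 1  1  3  3  1  3
3  0  2  0  1  1
2  2  0  0  0  2
0  1  1  2  1  0
3  1  2  2  3  3
t=3: 1  1  3  3  1  3
3  0  2  0  1  1
2  3  0  0  0  2
0  1  1  2  1  0
3  1  2  2  3  3
t=4: 1  1  3  3  1  3
3  1  2  0  1  1
3  0  1  0  0  2
0  2  1  2  1  0
3  1  2  2  3  3
t=5: 1  1  3  3  1  3
3  1  2  0  1  1
3  1  1  0  0  2
0  2  1  2  1  0
3  1  2  2  3  3
t=6: 1  1  3  3  1  3
3  1  2  0  1  1
3  2  1  0  0  2
0  2  1  2  1  0
3  1  2  2  3  3
t=7: 1  1  3  3  1  3
3  1  2  0  1  1
3  3  1  0  0  2
0  2  1  2  1  0
3  1  2  2  3  3
t=8: 2  1  3  3  1  3
0  3  2  0  1  1
1  1  2  0  0  2
1  3  1  2  1  0
3  1  2  2  3  3
t=9: 2  1  3  3  1  3
0  3  2  0  1  1
1  2  2  0  0  2
1  3  1  2  1  0
3  1  2  2  3  3
t=10: 2  1  3  3  1  3
0  3  2  0  1  1
1  3  2  0  0  2
1  3  1  2  1  0
3  1  2  2  3  3
t=11: 2  2  3  3  1  3
1  0  3  0  1  1
2  2  3  0  0  2
2  0  2  2  1  0
3  2  2  2  3  3
t=12: 2  2  3  3  1  3
1  0  3  0  1  1
2  3  3  0  0  2
2  0  2  2  1  0
3  2  2  2  3  3
t=13: 2  3  1  0  2  3
1  2  1  2  1  1
3  1  1  1  0  2
2  1  3  2  1  0
3  2  2  2  3  3
t=14: 2  3  1  0  2  3
1  2  1  2  1  1
3  2  1  1  0  2
2  1  3  2  1  0
3  2  2  2  3  3
t=15: 2  3  1  0  2  3
1  2  1  2  1  1
3  3  1  1  0  2
2  1  3  2  1  0
3  2  2  2  3  3
t=16: 2  3  1  0  2  3
2  3  1  2  1  1
0  1  2  1  0  2
3  2  3  2  1  0
3  2  2  2  3  3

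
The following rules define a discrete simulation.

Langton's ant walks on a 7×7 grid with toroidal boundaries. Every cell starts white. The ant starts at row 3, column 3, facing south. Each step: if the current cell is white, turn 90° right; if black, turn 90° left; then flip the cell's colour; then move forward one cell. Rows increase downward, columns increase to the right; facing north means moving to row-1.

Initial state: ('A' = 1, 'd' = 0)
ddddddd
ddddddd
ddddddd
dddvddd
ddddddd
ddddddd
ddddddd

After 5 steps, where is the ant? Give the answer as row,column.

k=0  ddddddd
ddddddd
ddddddd
dddvddd
ddddddd
ddddddd
ddddddd
k=1  ddddddd
ddddddd
ddddddd
dd<Addd
ddddddd
ddddddd
ddddddd
k=2  ddddddd
ddddddd
dd^dddd
ddAAddd
ddddddd
ddddddd
ddddddd
k=3  ddddddd
ddddddd
ddA>ddd
ddAAddd
ddddddd
ddddddd
ddddddd
k=4  ddddddd
ddddddd
ddAAddd
ddAvddd
ddddddd
ddddddd
ddddddd
k=5  ddddddd
ddddddd
ddAAddd
ddAd>dd
ddddddd
ddddddd
ddddddd

3,4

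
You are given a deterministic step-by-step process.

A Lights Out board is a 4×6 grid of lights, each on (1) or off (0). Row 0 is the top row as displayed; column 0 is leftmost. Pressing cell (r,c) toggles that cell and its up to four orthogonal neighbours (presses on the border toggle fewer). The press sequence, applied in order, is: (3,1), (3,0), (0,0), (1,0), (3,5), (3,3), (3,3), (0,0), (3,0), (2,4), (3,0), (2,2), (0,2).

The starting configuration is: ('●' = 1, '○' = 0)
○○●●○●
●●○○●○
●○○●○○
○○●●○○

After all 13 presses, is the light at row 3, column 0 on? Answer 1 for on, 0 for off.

0

step 0: ○○●●○●
●●○○●○
●○○●○○
○○●●○○
step 1: ○○●●○●
●●○○●○
●●○●○○
●●○●○○
step 2: ○○●●○●
●●○○●○
○●○●○○
○○○●○○
step 3: ●●●●○●
○●○○●○
○●○●○○
○○○●○○
step 4: ○●●●○●
●○○○●○
●●○●○○
○○○●○○
step 5: ○●●●○●
●○○○●○
●●○●○●
○○○●●●
step 6: ○●●●○●
●○○○●○
●●○○○●
○○●○○●
step 7: ○●●●○●
●○○○●○
●●○●○●
○○○●●●
step 8: ●○●●○●
○○○○●○
●●○●○●
○○○●●●
step 9: ●○●●○●
○○○○●○
○●○●○●
●●○●●●
step 10: ●○●●○●
○○○○○○
○●○○●○
●●○●○●
step 11: ●○●●○●
○○○○○○
●●○○●○
○○○●○●
step 12: ●○●●○●
○○●○○○
●○●●●○
○○●●○●
step 13: ●●○○○●
○○○○○○
●○●●●○
○○●●○●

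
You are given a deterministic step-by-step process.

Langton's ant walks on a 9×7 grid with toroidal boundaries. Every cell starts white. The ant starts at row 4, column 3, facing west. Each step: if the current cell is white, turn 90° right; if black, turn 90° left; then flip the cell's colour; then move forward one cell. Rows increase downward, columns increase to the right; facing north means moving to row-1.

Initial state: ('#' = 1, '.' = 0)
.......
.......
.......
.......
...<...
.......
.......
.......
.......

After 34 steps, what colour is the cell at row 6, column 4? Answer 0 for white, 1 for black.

step 0: .......
.......
.......
.......
...<...
.......
.......
.......
.......
step 1: .......
.......
.......
...^...
...#...
.......
.......
.......
.......
step 2: .......
.......
.......
...#>..
...#...
.......
.......
.......
.......
step 3: .......
.......
.......
...##..
...#v..
.......
.......
.......
.......
step 4: .......
.......
.......
...##..
...<#..
.......
.......
.......
.......
step 5: .......
.......
.......
...##..
....#..
...v...
.......
.......
.......
step 6: .......
.......
.......
...##..
....#..
..<#...
.......
.......
.......
step 7: .......
.......
.......
...##..
..^.#..
..##...
.......
.......
.......
step 8: .......
.......
.......
...##..
..#>#..
..##...
.......
.......
.......
step 9: .......
.......
.......
...##..
..###..
..#v...
.......
.......
.......
step 10: .......
.......
.......
...##..
..###..
..#.>..
.......
.......
.......
step 11: .......
.......
.......
...##..
..###..
..#.#..
....v..
.......
.......
step 12: .......
.......
.......
...##..
..###..
..#.#..
...<#..
.......
.......
step 13: .......
.......
.......
...##..
..###..
..#^#..
...##..
.......
.......
step 14: .......
.......
.......
...##..
..###..
..##>..
...##..
.......
.......
step 15: .......
.......
.......
...##..
..##^..
..##...
...##..
.......
.......
step 16: .......
.......
.......
...##..
..#<...
..##...
...##..
.......
.......
step 17: .......
.......
.......
...##..
..#....
..#v...
...##..
.......
.......
step 18: .......
.......
.......
...##..
..#....
..#.>..
...##..
.......
.......
step 19: .......
.......
.......
...##..
..#....
..#.#..
...#v..
.......
.......
step 20: .......
.......
.......
...##..
..#....
..#.#..
...#.>.
.......
.......
step 21: .......
.......
.......
...##..
..#....
..#.#..
...#.#.
.....v.
.......
step 22: .......
.......
.......
...##..
..#....
..#.#..
...#.#.
....<#.
.......
step 23: .......
.......
.......
...##..
..#....
..#.#..
...#^#.
....##.
.......
step 24: .......
.......
.......
...##..
..#....
..#.#..
...##>.
....##.
.......
step 25: .......
.......
.......
...##..
..#....
..#.#^.
...##..
....##.
.......
step 26: .......
.......
.......
...##..
..#....
..#.##>
...##..
....##.
.......
step 27: .......
.......
.......
...##..
..#....
..#.###
...##.v
....##.
.......
step 28: .......
.......
.......
...##..
..#....
..#.###
...##<#
....##.
.......
step 29: .......
.......
.......
...##..
..#....
..#.#^#
...####
....##.
.......
step 30: .......
.......
.......
...##..
..#....
..#.<.#
...####
....##.
.......
step 31: .......
.......
.......
...##..
..#....
..#...#
...#v##
....##.
.......
step 32: .......
.......
.......
...##..
..#....
..#...#
...#.>#
....##.
.......
step 33: .......
.......
.......
...##..
..#....
..#..^#
...#..#
....##.
.......
step 34: .......
.......
.......
...##..
..#....
..#..#>
...#..#
....##.
.......

0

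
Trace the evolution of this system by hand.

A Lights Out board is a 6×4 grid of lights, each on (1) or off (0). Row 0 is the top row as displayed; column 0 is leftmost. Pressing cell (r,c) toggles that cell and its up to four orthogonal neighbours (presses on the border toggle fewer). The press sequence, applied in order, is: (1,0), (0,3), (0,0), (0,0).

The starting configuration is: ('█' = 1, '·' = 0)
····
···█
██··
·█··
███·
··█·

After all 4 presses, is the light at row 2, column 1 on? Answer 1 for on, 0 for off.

1

t=0: ····
···█
██··
·█··
███·
··█·
t=1: █···
██·█
·█··
·█··
███·
··█·
t=2: █·██
██··
·█··
·█··
███·
··█·
t=3: ·███
·█··
·█··
·█··
███·
··█·
t=4: █·██
██··
·█··
·█··
███·
··█·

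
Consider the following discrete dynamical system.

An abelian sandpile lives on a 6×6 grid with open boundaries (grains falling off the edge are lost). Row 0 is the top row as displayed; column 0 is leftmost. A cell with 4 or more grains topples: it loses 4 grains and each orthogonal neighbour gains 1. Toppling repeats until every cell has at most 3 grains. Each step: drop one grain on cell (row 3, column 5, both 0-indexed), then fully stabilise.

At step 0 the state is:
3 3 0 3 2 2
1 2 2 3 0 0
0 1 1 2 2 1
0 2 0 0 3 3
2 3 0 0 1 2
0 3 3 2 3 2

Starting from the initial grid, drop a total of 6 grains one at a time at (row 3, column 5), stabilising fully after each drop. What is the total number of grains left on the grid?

60

[0] 3 3 0 3 2 2
1 2 2 3 0 0
0 1 1 2 2 1
0 2 0 0 3 3
2 3 0 0 1 2
0 3 3 2 3 2
[1] 3 3 0 3 2 2
1 2 2 3 0 0
0 1 1 2 3 2
0 2 0 1 0 1
2 3 0 0 2 3
0 3 3 2 3 2
[2] 3 3 0 3 2 2
1 2 2 3 0 0
0 1 1 2 3 2
0 2 0 1 0 2
2 3 0 0 2 3
0 3 3 2 3 2
[3] 3 3 0 3 2 2
1 2 2 3 0 0
0 1 1 2 3 2
0 2 0 1 0 3
2 3 0 0 2 3
0 3 3 2 3 2
[4] 3 3 0 3 2 2
1 2 2 3 0 0
0 1 1 2 3 3
0 2 0 1 1 1
2 3 0 0 3 0
0 3 3 2 3 3
[5] 3 3 0 3 2 2
1 2 2 3 0 0
0 1 1 2 3 3
0 2 0 1 1 2
2 3 0 0 3 0
0 3 3 2 3 3
[6] 3 3 0 3 2 2
1 2 2 3 0 0
0 1 1 2 3 3
0 2 0 1 1 3
2 3 0 0 3 0
0 3 3 2 3 3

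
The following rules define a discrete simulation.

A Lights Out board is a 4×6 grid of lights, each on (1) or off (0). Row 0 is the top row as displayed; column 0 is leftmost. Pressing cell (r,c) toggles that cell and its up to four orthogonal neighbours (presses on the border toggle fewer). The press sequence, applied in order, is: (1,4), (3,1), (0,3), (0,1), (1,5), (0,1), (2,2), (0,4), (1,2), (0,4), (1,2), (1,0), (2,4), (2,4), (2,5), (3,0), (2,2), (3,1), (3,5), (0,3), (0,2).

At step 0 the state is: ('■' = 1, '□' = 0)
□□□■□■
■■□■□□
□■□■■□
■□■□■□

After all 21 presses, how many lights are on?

12

k=0  □□□■□■
■■□■□□
□■□■■□
■□■□■□
k=1  □□□■■■
■■□□■■
□■□■□□
■□■□■□
k=2  □□□■■■
■■□□■■
□□□■□□
□■□□■□
k=3  □□■□□■
■■□■■■
□□□■□□
□■□□■□
k=4  ■■□□□■
■□□■■■
□□□■□□
□■□□■□
k=5  ■■□□□□
■□□■□□
□□□■□■
□■□□■□
k=6  □□■□□□
■■□■□□
□□□■□■
□■□□■□
k=7  □□■□□□
■■■■□□
□■■□□■
□■■□■□
k=8  □□■■■■
■■■■■□
□■■□□■
□■■□■□
k=9  □□□■■■
■□□□■□
□■□□□■
□■■□■□
k=10  □□□□□□
■□□□□□
□■□□□■
□■■□■□
k=11  □□■□□□
■■■■□□
□■■□□■
□■■□■□
k=12  ■□■□□□
□□■■□□
■■■□□■
□■■□■□
k=13  ■□■□□□
□□■■■□
■■■■■□
□■■□□□
k=14  ■□■□□□
□□■■□□
■■■□□■
□■■□■□
k=15  ■□■□□□
□□■■□■
■■■□■□
□■■□■■
k=16  ■□■□□□
□□■■□■
□■■□■□
■□■□■■
k=17  ■□■□□□
□□□■□■
□□□■■□
■□□□■■
k=18  ■□■□□□
□□□■□■
□■□■■□
□■■□■■
k=19  ■□■□□□
□□□■□■
□■□■■■
□■■□□□
k=20  ■□□■■□
□□□□□■
□■□■■■
□■■□□□
k=21  ■■■□■□
□□■□□■
□■□■■■
□■■□□□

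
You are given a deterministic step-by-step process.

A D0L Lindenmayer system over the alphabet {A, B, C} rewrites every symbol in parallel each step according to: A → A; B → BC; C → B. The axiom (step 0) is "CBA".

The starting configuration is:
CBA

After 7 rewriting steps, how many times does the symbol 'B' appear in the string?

0) CBA
1) BBCA
2) BCBCBA
3) BCBBCBBCA
4) BCBBCBCBBCBCBA
5) BCBBCBCBBCBBCBCBBCBBCA
6) BCBBCBCBBCBBCBCBBCBCBBCBBCBCBBCBCBA
7) BCBBCBCBBCBBCBCBBCBCBBCBBCBCBBCBBCBCBBCBCBBCBBCBCBBCBBCA

34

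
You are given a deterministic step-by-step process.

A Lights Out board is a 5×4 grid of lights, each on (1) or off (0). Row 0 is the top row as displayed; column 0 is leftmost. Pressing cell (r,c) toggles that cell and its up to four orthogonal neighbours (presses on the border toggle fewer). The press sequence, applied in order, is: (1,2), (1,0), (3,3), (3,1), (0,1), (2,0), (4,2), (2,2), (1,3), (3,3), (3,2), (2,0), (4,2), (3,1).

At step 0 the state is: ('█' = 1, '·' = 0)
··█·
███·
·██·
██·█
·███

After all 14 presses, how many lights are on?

[0] ··█·
███·
·██·
██·█
·███
[1] ····
█··█
·█··
██·█
·███
[2] █···
·█·█
██··
██·█
·███
[3] █···
·█·█
██·█
███·
·██·
[4] █···
·█·█
█··█
····
··█·
[5] ·██·
···█
█··█
····
··█·
[6] ·██·
█··█
·█·█
█···
··█·
[7] ·██·
█··█
·█·█
█·█·
·█·█
[8] ·██·
█·██
··█·
█···
·█·█
[9] ·███
█···
··██
█···
·█·█
[10] ·███
█···
··█·
█·██
·█··
[11] ·███
█···
····
██··
·██·
[12] ·███
····
██··
·█··
·██·
[13] ·███
····
██··
·██·
···█
[14] ·███
····
█···
█···
·█·█

7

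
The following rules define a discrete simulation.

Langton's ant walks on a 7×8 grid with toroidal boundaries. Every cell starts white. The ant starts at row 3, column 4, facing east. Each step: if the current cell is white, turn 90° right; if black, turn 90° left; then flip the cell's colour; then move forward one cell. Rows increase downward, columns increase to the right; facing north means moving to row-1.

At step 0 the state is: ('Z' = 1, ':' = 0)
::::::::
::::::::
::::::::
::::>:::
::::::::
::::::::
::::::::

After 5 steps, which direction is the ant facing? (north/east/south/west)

[0] ::::::::
::::::::
::::::::
::::>:::
::::::::
::::::::
::::::::
[1] ::::::::
::::::::
::::::::
::::Z:::
::::v:::
::::::::
::::::::
[2] ::::::::
::::::::
::::::::
::::Z:::
:::<Z:::
::::::::
::::::::
[3] ::::::::
::::::::
::::::::
:::^Z:::
:::ZZ:::
::::::::
::::::::
[4] ::::::::
::::::::
::::::::
:::Z>:::
:::ZZ:::
::::::::
::::::::
[5] ::::::::
::::::::
::::^:::
:::Z::::
:::ZZ:::
::::::::
::::::::

north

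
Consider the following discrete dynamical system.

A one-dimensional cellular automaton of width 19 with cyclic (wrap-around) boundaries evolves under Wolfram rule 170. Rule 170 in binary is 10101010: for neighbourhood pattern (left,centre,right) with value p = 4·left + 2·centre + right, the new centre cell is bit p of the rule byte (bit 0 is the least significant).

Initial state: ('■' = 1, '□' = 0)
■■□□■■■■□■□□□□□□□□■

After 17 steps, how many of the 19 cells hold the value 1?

step 0: ■■□□■■■■□■□□□□□□□□■
step 1: ■□□■■■■□■□□□□□□□□■■
step 2: □□■■■■□■□□□□□□□□■■■
step 3: □■■■■□■□□□□□□□□■■■□
step 4: ■■■■□■□□□□□□□□■■■□□
step 5: ■■■□■□□□□□□□□■■■□□■
step 6: ■■□■□□□□□□□□■■■□□■■
step 7: ■□■□□□□□□□□■■■□□■■■
step 8: □■□□□□□□□□■■■□□■■■■
step 9: ■□□□□□□□□■■■□□■■■■□
step 10: □□□□□□□□■■■□□■■■■□■
step 11: □□□□□□□■■■□□■■■■□■□
step 12: □□□□□□■■■□□■■■■□■□□
step 13: □□□□□■■■□□■■■■□■□□□
step 14: □□□□■■■□□■■■■□■□□□□
step 15: □□□■■■□□■■■■□■□□□□□
step 16: □□■■■□□■■■■□■□□□□□□
step 17: □■■■□□■■■■□■□□□□□□□

8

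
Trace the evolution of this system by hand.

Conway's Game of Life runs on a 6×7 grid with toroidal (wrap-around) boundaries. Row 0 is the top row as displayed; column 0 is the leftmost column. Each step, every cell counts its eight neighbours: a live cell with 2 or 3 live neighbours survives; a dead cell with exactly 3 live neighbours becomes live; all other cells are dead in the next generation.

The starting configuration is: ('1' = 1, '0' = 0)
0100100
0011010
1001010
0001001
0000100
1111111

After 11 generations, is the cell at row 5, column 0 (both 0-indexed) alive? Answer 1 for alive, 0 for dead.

t=0: 0100100
0011010
1001010
0001001
0000100
1111111
t=1: 0000000
0111011
0001010
0001011
0100000
1110001
t=2: 0001010
0011011
1001000
0010011
0100010
1110000
t=3: 1001010
0011011
1101000
1110111
0000010
1110101
t=4: 0000000
0001010
0000000
0011110
0000000
1111100
t=5: 0100000
0000000
0010010
0001100
0000010
0111000
t=6: 0100000
0000000
0001100
0001110
0000000
0110000
t=7: 0110000
0000000
0001010
0001010
0011100
0110000
t=8: 0110000
0010000
0000000
0000010
0100100
0000000
t=9: 0110000
0110000
0000000
0000000
0000000
0110000
t=10: 1001000
0110000
0000000
0000000
0000000
0110000
t=11: 1001000
0110000
0000000
0000000
0000000
0110000

0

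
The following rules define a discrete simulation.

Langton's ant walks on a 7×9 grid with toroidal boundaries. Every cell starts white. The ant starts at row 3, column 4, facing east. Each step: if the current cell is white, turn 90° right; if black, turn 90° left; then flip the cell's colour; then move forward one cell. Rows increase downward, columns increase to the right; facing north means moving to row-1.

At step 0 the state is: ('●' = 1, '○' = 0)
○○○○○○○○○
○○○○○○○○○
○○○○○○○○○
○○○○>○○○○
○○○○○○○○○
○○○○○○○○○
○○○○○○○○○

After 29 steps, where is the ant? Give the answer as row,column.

t=0: ○○○○○○○○○
○○○○○○○○○
○○○○○○○○○
○○○○>○○○○
○○○○○○○○○
○○○○○○○○○
○○○○○○○○○
t=1: ○○○○○○○○○
○○○○○○○○○
○○○○○○○○○
○○○○●○○○○
○○○○v○○○○
○○○○○○○○○
○○○○○○○○○
t=2: ○○○○○○○○○
○○○○○○○○○
○○○○○○○○○
○○○○●○○○○
○○○<●○○○○
○○○○○○○○○
○○○○○○○○○
t=3: ○○○○○○○○○
○○○○○○○○○
○○○○○○○○○
○○○^●○○○○
○○○●●○○○○
○○○○○○○○○
○○○○○○○○○
t=4: ○○○○○○○○○
○○○○○○○○○
○○○○○○○○○
○○○●>○○○○
○○○●●○○○○
○○○○○○○○○
○○○○○○○○○
t=5: ○○○○○○○○○
○○○○○○○○○
○○○○^○○○○
○○○●○○○○○
○○○●●○○○○
○○○○○○○○○
○○○○○○○○○
t=6: ○○○○○○○○○
○○○○○○○○○
○○○○●>○○○
○○○●○○○○○
○○○●●○○○○
○○○○○○○○○
○○○○○○○○○
t=7: ○○○○○○○○○
○○○○○○○○○
○○○○●●○○○
○○○●○v○○○
○○○●●○○○○
○○○○○○○○○
○○○○○○○○○
t=8: ○○○○○○○○○
○○○○○○○○○
○○○○●●○○○
○○○●<●○○○
○○○●●○○○○
○○○○○○○○○
○○○○○○○○○
t=9: ○○○○○○○○○
○○○○○○○○○
○○○○^●○○○
○○○●●●○○○
○○○●●○○○○
○○○○○○○○○
○○○○○○○○○
t=10: ○○○○○○○○○
○○○○○○○○○
○○○<○●○○○
○○○●●●○○○
○○○●●○○○○
○○○○○○○○○
○○○○○○○○○
t=11: ○○○○○○○○○
○○○^○○○○○
○○○●○●○○○
○○○●●●○○○
○○○●●○○○○
○○○○○○○○○
○○○○○○○○○
t=12: ○○○○○○○○○
○○○●>○○○○
○○○●○●○○○
○○○●●●○○○
○○○●●○○○○
○○○○○○○○○
○○○○○○○○○
t=13: ○○○○○○○○○
○○○●●○○○○
○○○●v●○○○
○○○●●●○○○
○○○●●○○○○
○○○○○○○○○
○○○○○○○○○
t=14: ○○○○○○○○○
○○○●●○○○○
○○○<●●○○○
○○○●●●○○○
○○○●●○○○○
○○○○○○○○○
○○○○○○○○○
t=15: ○○○○○○○○○
○○○●●○○○○
○○○○●●○○○
○○○v●●○○○
○○○●●○○○○
○○○○○○○○○
○○○○○○○○○
t=16: ○○○○○○○○○
○○○●●○○○○
○○○○●●○○○
○○○○>●○○○
○○○●●○○○○
○○○○○○○○○
○○○○○○○○○
t=17: ○○○○○○○○○
○○○●●○○○○
○○○○^●○○○
○○○○○●○○○
○○○●●○○○○
○○○○○○○○○
○○○○○○○○○
t=18: ○○○○○○○○○
○○○●●○○○○
○○○<○●○○○
○○○○○●○○○
○○○●●○○○○
○○○○○○○○○
○○○○○○○○○
t=19: ○○○○○○○○○
○○○^●○○○○
○○○●○●○○○
○○○○○●○○○
○○○●●○○○○
○○○○○○○○○
○○○○○○○○○
t=20: ○○○○○○○○○
○○<○●○○○○
○○○●○●○○○
○○○○○●○○○
○○○●●○○○○
○○○○○○○○○
○○○○○○○○○
t=21: ○○^○○○○○○
○○●○●○○○○
○○○●○●○○○
○○○○○●○○○
○○○●●○○○○
○○○○○○○○○
○○○○○○○○○
t=22: ○○●>○○○○○
○○●○●○○○○
○○○●○●○○○
○○○○○●○○○
○○○●●○○○○
○○○○○○○○○
○○○○○○○○○
t=23: ○○●●○○○○○
○○●v●○○○○
○○○●○●○○○
○○○○○●○○○
○○○●●○○○○
○○○○○○○○○
○○○○○○○○○
t=24: ○○●●○○○○○
○○<●●○○○○
○○○●○●○○○
○○○○○●○○○
○○○●●○○○○
○○○○○○○○○
○○○○○○○○○
t=25: ○○●●○○○○○
○○○●●○○○○
○○v●○●○○○
○○○○○●○○○
○○○●●○○○○
○○○○○○○○○
○○○○○○○○○
t=26: ○○●●○○○○○
○○○●●○○○○
○<●●○●○○○
○○○○○●○○○
○○○●●○○○○
○○○○○○○○○
○○○○○○○○○
t=27: ○○●●○○○○○
○^○●●○○○○
○●●●○●○○○
○○○○○●○○○
○○○●●○○○○
○○○○○○○○○
○○○○○○○○○
t=28: ○○●●○○○○○
○●>●●○○○○
○●●●○●○○○
○○○○○●○○○
○○○●●○○○○
○○○○○○○○○
○○○○○○○○○
t=29: ○○●●○○○○○
○●●●●○○○○
○●v●○●○○○
○○○○○●○○○
○○○●●○○○○
○○○○○○○○○
○○○○○○○○○

2,2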